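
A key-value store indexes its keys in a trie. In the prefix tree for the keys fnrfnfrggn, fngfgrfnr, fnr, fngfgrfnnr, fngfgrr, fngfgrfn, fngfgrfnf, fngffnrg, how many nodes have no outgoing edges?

Leaves are exactly the stored words that no other stored word extends.
Those words: "fngffnrg", "fngfgrfnf", "fngfgrfnnr", "fngfgrfnr", "fngfgrr", "fnrfnfrggn"
Leaf count: 6

6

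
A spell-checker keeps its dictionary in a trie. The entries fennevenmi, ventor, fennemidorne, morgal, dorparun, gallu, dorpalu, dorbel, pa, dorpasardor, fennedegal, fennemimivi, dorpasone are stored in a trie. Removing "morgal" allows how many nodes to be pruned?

6

After clearing the end-marker at "morgal", prune upward until reaching a node still needed by another word.
No other word shares any prefix with "morgal", so all 6 of its nodes go.
Nodes removed: 6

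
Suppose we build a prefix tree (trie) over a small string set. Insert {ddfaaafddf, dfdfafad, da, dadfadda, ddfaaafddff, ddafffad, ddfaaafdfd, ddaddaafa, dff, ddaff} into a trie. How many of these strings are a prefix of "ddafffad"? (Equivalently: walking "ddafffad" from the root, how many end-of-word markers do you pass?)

2

Traverse "ddafffad" character by character; count nodes along the way that are marked as word ends.
Prefixes of the query that are stored words: "ddaff", "ddafffad"
Count: 2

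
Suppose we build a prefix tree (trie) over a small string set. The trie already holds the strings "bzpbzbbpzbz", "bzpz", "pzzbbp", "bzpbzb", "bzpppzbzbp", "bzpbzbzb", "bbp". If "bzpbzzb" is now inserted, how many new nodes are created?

2

The longest prefix of "bzpbzzb" already in the trie is "bzpbz" (length 5).
So 7 − 5 = 2 new nodes.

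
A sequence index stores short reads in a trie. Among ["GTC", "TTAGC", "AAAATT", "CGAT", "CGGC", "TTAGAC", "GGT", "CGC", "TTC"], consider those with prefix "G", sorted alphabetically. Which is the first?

Filter for "G…" and sort: "GGT", "GTC"
The 1st is GGT.

GGT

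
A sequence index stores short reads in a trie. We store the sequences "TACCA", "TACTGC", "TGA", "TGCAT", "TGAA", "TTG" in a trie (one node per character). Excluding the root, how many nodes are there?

16

For each word, the new-node count is its length minus the longest prefix already in the trie:
  "TACCA" → 5 new (T, A, C, C, A)
  "TACTGC" → prefix "TAC" already present; 3 new (T, G, C)
  "TGA" → prefix "T" already present; 2 new (G, A)
  "TGCAT" → prefix "TG" already present; 3 new (C, A, T)
  "TGAA" → prefix "TGA" already present; 1 new (A)
  "TTG" → prefix "T" already present; 2 new (T, G)
Total nodes = 5 + 3 + 2 + 3 + 1 + 2 = 16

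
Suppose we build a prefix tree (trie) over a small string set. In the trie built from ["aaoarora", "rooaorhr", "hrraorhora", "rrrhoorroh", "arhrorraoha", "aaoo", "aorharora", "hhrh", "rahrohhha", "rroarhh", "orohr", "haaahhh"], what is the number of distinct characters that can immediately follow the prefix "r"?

3

Follow the path "r" to its node, then look at its outgoing edges.
Distinct next characters after "r": a, o, r.
That node has 3 child edges.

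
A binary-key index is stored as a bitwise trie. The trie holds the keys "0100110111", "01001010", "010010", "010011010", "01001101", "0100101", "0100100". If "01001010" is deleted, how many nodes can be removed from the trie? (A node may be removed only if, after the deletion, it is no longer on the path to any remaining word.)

1

Walk "01001010" from the leaf back toward the root, removing each node that no remaining word uses.
The suffix "0" (1 node) is used only by "01001010"; "0100101" is itself a stored word, so pruning stops there.
Nodes removed: 1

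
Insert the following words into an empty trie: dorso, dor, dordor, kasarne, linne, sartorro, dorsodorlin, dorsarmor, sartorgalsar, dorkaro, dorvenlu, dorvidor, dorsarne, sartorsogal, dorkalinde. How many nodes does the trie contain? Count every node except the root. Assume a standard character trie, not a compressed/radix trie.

Trace insertions, counting only characters that open a new branch:
  "dorso" → 5 new (d, o, r, s, o)
  "dor" → prefix "dor" already present; 0 new (none)
  "dordor" → prefix "dor" already present; 3 new (d, o, r)
  "kasarne" → 7 new (k, a, s, a, r, n, e)
  "linne" → 5 new (l, i, n, n, e)
  "sartorro" → 8 new (s, a, r, t, o, r, r, o)
  "dorsodorlin" → prefix "dorso" already present; 6 new (d, o, r, l, i, n)
  "dorsarmor" → prefix "dors" already present; 5 new (a, r, m, o, r)
  "sartorgalsar" → prefix "sartor" already present; 6 new (g, a, l, s, a, r)
  "dorkaro" → prefix "dor" already present; 4 new (k, a, r, o)
  "dorvenlu" → prefix "dor" already present; 5 new (v, e, n, l, u)
  "dorvidor" → prefix "dorv" already present; 4 new (i, d, o, r)
  "dorsarne" → prefix "dorsar" already present; 2 new (n, e)
  "sartorsogal" → prefix "sartor" already present; 5 new (s, o, g, a, l)
  "dorkalinde" → prefix "dorka" already present; 5 new (l, i, n, d, e)
Total nodes = 5 + 0 + 3 + 7 + 5 + 8 + 6 + 5 + 6 + 4 + 5 + 4 + 2 + 5 + 5 = 70

70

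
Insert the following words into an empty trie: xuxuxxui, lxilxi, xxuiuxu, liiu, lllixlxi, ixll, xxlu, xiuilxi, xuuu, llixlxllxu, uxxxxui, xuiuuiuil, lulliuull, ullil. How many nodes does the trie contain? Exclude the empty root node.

Insert word by word; a character creates a node only if that edge doesn't already exist:
  "xuxuxxui" → 8 new (x, u, x, u, x, x, u, i)
  "lxilxi" → 6 new (l, x, i, l, x, i)
  "xxuiuxu" → prefix "x" already present; 6 new (x, u, i, u, x, u)
  "liiu" → prefix "l" already present; 3 new (i, i, u)
  "lllixlxi" → prefix "l" already present; 7 new (l, l, i, x, l, x, i)
  "ixll" → 4 new (i, x, l, l)
  "xxlu" → prefix "xx" already present; 2 new (l, u)
  "xiuilxi" → prefix "x" already present; 6 new (i, u, i, l, x, i)
  "xuuu" → prefix "xu" already present; 2 new (u, u)
  "llixlxllxu" → prefix "ll" already present; 8 new (i, x, l, x, l, l, x, u)
  "uxxxxui" → 7 new (u, x, x, x, x, u, i)
  "xuiuuiuil" → prefix "xu" already present; 7 new (i, u, u, i, u, i, l)
  "lulliuull" → prefix "l" already present; 8 new (u, l, l, i, u, u, l, l)
  "ullil" → prefix "u" already present; 4 new (l, l, i, l)
Total nodes = 8 + 6 + 6 + 3 + 7 + 4 + 2 + 6 + 2 + 8 + 7 + 7 + 8 + 4 = 78

78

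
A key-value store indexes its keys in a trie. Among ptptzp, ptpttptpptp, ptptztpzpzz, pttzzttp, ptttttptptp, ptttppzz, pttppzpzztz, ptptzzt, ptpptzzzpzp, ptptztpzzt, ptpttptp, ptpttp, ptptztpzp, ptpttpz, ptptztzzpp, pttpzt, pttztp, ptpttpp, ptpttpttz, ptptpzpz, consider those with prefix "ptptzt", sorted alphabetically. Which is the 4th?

ptptztzzpp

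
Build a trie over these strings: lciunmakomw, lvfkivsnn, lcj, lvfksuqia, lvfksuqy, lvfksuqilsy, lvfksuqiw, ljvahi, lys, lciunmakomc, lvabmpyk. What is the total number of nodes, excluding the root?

Count nodes per top-level branch (shared prefixes stored once):
  'l'-branch (lciunmakomc, lciunmakomw, lcj, ljvahi, lvabmpyk, lvfkivsnn, lvfksuqia, lvfksuqilsy, lvfksuqiw, lvfksuqy, lys): 44 nodes
Sum: 44

44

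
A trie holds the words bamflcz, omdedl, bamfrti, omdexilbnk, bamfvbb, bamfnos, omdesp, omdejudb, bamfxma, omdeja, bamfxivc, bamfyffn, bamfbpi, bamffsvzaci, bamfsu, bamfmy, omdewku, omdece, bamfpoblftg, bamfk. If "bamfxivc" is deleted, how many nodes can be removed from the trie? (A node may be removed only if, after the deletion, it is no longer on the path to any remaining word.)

3

After clearing the end-marker at "bamfxivc", prune upward until reaching a node still needed by another word.
The suffix "ivc" (3 nodes) is used only by "bamfxivc"; the node for "bamfx" still has the child "m", so pruning stops there.
Nodes removed: 3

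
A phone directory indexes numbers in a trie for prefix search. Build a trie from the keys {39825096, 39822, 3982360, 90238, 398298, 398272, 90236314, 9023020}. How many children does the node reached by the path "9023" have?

Walk "9023" from the root, arriving at one node.
Distinct next characters after "9023": 0, 6, 8.
That node has 3 child edges.

3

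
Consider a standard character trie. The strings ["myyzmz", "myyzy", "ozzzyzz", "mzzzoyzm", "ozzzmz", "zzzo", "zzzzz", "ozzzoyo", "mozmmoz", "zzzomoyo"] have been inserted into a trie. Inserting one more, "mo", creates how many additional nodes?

"mo" is already a full path in the trie; only an end-marker is added.
No new nodes are needed: 0.

0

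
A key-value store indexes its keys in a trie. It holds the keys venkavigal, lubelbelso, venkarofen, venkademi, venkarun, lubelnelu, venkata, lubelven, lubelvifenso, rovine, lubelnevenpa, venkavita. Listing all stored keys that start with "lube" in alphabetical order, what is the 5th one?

lubelvifenso

Words with prefix "lube", in lexicographic order: "lubelbelso", "lubelnelu", "lubelnevenpa", "lubelven", "lubelvifenso"
The 5th is lubelvifenso.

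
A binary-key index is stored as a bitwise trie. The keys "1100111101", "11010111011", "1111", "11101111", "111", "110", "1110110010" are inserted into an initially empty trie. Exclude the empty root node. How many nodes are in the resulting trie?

29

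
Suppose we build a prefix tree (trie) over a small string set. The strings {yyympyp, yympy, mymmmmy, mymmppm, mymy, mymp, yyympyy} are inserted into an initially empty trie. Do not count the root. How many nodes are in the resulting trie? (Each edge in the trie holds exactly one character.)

23

Count nodes per top-level branch (shared prefixes stored once):
  'm'-branch (mymmmmy, mymmppm, mymp, mymy): 12 nodes
  'y'-branch (yympy, yyympyp, yyympyy): 11 nodes
Sum: 23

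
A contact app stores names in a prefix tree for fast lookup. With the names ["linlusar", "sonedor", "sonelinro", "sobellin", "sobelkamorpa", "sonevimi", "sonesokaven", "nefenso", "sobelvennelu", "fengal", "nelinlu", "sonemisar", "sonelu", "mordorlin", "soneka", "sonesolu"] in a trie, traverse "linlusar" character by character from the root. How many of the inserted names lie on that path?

1

Walk "linlusar" from the root; an end-of-word marker is hit whenever a stored word is a prefix of "linlusar".
Prefixes of the query that are stored words: "linlusar"
Count: 1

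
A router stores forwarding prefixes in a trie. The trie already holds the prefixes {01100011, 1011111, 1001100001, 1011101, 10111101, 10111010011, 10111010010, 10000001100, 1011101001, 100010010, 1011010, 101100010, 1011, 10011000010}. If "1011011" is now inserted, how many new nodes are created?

The longest prefix of "1011011" already in the trie is "101101" (length 6).
Each of the 1 remaining characters creates one node.

1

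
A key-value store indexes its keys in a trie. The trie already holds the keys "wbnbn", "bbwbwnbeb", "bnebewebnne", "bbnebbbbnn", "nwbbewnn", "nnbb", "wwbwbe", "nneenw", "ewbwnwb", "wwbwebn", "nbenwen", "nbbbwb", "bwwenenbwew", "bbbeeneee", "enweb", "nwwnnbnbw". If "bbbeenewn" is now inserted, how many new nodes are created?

2

Walking "bbbeenewn" from the root, the first 7 characters ("bbbeene") follow existing edges; "w" is the first miss.
New nodes needed: |"bbbeenewn"| − 7 = 9 − 7 = 2.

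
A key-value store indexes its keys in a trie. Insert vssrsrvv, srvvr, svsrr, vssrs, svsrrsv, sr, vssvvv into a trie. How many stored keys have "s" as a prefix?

Filter for entries beginning with "s":
Matches: "sr", "srvvr", "svsrr", "svsrrsv"
Count: 4

4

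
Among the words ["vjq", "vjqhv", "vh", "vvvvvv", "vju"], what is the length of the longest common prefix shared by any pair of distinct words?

3

Look for the deepest trie node that still has at least two words in its subtree.
"vjq" and "vjqhv" agree on "vjq" (3 characters) before diverging; nothing deeper is shared.
Longest shared-prefix length: 3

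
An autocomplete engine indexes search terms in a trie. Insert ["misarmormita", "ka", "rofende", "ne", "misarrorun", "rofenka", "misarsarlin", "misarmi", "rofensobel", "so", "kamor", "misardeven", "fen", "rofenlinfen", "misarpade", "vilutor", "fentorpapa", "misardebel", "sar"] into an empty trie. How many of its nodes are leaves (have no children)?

17

A leaf is a node with no children — equivalently, the end of a word that is not a proper prefix of any other stored word.
Those words: "fentorpapa", "kamor", "misardebel", "misardeven", "misarmi", "misarmormita", "misarpade", "misarrorun", "misarsarlin", "ne", "rofende", "rofenka", "rofenlinfen", "rofensobel", "sar", "so", "vilutor"
Leaf count: 17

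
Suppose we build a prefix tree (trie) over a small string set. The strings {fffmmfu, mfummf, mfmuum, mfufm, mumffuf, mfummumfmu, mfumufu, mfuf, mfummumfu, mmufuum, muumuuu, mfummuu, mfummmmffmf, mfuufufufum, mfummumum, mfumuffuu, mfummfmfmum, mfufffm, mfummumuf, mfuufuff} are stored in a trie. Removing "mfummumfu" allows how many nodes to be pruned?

Walk "mfummumfu" from the leaf back toward the root, removing each node that no remaining word uses.
The suffix "u" (1 node) is used only by "mfummumfu"; the node for "mfummumf" still has the child "m", so pruning stops there.
Nodes removed: 1

1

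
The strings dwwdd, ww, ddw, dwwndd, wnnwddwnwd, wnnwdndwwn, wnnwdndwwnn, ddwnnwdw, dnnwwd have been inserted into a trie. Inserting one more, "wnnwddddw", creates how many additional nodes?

3

Walking "wnnwddddw" from the root, the first 6 characters ("wnnwdd") follow existing edges; "d" is the first miss.
So 9 − 6 = 3 new nodes.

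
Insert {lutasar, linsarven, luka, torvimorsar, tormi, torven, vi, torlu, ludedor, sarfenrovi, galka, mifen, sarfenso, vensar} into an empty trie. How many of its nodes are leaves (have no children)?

14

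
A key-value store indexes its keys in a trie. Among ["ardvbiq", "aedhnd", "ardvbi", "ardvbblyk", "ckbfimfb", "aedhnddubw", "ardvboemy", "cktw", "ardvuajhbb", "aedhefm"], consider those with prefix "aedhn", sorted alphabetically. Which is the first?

Filter for "aedhn…" and sort: "aedhnd", "aedhnddubw"
The 1st is aedhnd.

aedhnd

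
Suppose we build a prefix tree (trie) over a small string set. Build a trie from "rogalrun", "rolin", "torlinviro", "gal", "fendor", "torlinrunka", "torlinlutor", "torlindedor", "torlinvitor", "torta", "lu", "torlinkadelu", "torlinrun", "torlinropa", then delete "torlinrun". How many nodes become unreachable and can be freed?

0

After clearing the end-marker at "torlinrun", prune upward until reaching a node still needed by another word.
Every node on "torlinrun" is still needed (e.g. by "torlinrunka"), so nothing is freed.
Nodes removed: 0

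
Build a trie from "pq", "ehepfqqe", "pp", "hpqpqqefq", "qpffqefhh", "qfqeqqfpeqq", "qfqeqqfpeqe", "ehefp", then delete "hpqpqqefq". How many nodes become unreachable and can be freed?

9

A node on "hpqpqqefq"'s path can go only if nothing else ends at it or branches off below it.
No other word shares any prefix with "hpqpqqefq", so all 9 of its nodes go.
Nodes removed: 9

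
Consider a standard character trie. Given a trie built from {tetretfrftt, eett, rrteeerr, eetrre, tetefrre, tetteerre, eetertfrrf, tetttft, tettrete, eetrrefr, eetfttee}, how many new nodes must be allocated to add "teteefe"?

3

"tete" is already a path in the trie; the remaining "efe" must be added.
So 7 − 4 = 3 new nodes.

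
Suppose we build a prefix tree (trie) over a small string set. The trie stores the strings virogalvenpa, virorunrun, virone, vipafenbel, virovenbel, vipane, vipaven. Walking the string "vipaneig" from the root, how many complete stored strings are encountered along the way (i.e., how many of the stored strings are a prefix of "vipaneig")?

Walk "vipaneig" from the root; an end-of-word marker is hit whenever a stored word is a prefix of "vipaneig".
Prefixes of the query that are stored words: "vipane"
Count: 1

1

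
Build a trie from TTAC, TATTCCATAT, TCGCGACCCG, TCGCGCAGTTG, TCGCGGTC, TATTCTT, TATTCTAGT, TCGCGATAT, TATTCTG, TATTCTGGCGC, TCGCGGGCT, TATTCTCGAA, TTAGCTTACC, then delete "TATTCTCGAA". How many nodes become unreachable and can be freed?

4

A node on "TATTCTCGAA"'s path can go only if nothing else ends at it or branches off below it.
The suffix "CGAA" (4 nodes) is used only by "TATTCTCGAA"; the node for "TATTCT" still has the child "T", so pruning stops there.
Nodes removed: 4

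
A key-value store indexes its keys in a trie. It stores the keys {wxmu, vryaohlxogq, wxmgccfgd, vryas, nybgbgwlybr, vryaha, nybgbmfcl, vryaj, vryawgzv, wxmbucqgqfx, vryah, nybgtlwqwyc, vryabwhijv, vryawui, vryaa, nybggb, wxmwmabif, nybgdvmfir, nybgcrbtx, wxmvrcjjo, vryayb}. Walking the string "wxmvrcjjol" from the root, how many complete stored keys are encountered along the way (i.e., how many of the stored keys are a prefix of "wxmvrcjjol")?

1

Check each prefix of "wxmvrcjjol" against the stored set — each match is an end-marker on the path.
Prefixes of the query that are stored words: "wxmvrcjjo"
Count: 1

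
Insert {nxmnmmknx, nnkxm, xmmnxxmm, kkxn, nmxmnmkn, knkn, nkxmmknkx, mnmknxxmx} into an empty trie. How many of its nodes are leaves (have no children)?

8

Leaves are exactly the stored words that no other stored word extends.
Those words: "kkxn", "knkn", "mnmknxxmx", "nkxmmknkx", "nmxmnmkn", "nnkxm", "nxmnmmknx", "xmmnxxmm"
Leaf count: 8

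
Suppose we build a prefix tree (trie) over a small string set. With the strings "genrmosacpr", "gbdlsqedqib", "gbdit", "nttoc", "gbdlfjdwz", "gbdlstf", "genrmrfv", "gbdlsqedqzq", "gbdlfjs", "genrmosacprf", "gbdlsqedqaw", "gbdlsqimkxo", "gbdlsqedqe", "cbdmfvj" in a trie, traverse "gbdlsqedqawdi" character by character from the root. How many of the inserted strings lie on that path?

Traverse "gbdlsqedqawdi" character by character; count nodes along the way that are marked as word ends.
Prefixes of the query that are stored words: "gbdlsqedqaw"
Count: 1

1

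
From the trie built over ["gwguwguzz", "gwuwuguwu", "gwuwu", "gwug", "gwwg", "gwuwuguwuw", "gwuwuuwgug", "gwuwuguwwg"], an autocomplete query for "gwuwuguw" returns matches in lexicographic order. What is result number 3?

gwuwuguwwg

DFS of the "gwuwuguw" subtree visits, in order: "gwuwuguwu", "gwuwuguwuw", "gwuwuguwwg"
The 3rd is gwuwuguwwg.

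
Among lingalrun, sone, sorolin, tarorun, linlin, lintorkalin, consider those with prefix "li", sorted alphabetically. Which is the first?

DFS of the "li" subtree visits, in order: "lingalrun", "linlin", "lintorkalin"
The 1st is lingalrun.

lingalrun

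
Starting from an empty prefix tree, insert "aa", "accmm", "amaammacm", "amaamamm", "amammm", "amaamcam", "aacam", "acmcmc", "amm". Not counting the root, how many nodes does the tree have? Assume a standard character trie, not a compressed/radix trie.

31

Trie structure (* marks end of a word):
(root)
└─ a
   ├─ a *
   │  └─ c
   │     └─ a
   │        └─ m *
   ├─ c
   │  ├─ c
   │  │  └─ m
   │  │     └─ m *
   │  └─ m
   │     └─ c
   │        └─ m
   │           └─ c *
   └─ m
      ├─ a
      │  ├─ a
      │  │  └─ m
      │  │     ├─ a
      │  │     │  └─ m
      │  │     │     └─ m *
      │  │     ├─ c
      │  │     │  └─ a
      │  │     │     └─ m *
      │  │     └─ m
      │  │        └─ a
      │  │           └─ c
      │  │              └─ m *
      │  └─ m
      │     └─ m
      │        └─ m *
      └─ m *
Counting every labelled node above: 31.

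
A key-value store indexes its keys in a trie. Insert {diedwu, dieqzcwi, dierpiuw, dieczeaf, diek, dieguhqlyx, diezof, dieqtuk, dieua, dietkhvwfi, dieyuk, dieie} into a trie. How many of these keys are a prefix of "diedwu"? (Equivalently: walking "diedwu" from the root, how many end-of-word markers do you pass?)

Traverse "diedwu" character by character; count nodes along the way that are marked as word ends.
Prefixes of the query that are stored words: "diedwu"
Count: 1

1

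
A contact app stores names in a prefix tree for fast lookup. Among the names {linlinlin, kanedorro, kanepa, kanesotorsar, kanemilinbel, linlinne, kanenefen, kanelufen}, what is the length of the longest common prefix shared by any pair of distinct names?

The deepest shared node is where two words last agree before diverging.
"linlinlin" and "linlinne" agree on "linlin" (6 characters) before diverging; nothing deeper is shared.
Longest shared-prefix length: 6

6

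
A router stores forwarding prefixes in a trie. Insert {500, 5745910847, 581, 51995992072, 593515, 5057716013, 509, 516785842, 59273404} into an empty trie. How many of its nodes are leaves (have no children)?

Leaves are exactly the stored words that no other stored word extends.
Those words: "500", "5057716013", "509", "516785842", "51995992072", "5745910847", "581", "59273404", "593515"
Leaf count: 9

9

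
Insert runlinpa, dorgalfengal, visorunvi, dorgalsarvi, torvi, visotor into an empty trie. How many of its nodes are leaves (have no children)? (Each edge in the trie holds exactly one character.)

A leaf is a node with no children — equivalently, the end of a word that is not a proper prefix of any other stored word.
Those words: "dorgalfengal", "dorgalsarvi", "runlinpa", "torvi", "visorunvi", "visotor"
Leaf count: 6

6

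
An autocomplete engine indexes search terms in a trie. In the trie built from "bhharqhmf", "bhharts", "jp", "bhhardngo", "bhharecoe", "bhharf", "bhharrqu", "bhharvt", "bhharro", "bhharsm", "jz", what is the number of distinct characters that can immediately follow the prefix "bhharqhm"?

Walk "bhharqhm" from the root, arriving at one node.
Characters that immediately follow "bhharqhm" among the stored strings: {f}.
That node has 1 child edge.

1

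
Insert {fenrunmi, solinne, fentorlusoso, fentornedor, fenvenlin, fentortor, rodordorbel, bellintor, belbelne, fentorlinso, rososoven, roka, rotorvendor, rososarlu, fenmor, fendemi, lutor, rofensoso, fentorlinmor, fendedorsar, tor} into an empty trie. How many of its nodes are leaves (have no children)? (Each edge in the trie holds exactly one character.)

A leaf is a node with no children — equivalently, the end of a word that is not a proper prefix of any other stored word.
Those words: "belbelne", "bellintor", "fendedorsar", "fendemi", "fenmor", "fenrunmi", "fentorlinmor", "fentorlinso", "fentorlusoso", "fentornedor", "fentortor", "fenvenlin", "lutor", "rodordorbel", "rofensoso", "roka", "rososarlu", "rososoven", "rotorvendor", "solinne", "tor"
Leaf count: 21

21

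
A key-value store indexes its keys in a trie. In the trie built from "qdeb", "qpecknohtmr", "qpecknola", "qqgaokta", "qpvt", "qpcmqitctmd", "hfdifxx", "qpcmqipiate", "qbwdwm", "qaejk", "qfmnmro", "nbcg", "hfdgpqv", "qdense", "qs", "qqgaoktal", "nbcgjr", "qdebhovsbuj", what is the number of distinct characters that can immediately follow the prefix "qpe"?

1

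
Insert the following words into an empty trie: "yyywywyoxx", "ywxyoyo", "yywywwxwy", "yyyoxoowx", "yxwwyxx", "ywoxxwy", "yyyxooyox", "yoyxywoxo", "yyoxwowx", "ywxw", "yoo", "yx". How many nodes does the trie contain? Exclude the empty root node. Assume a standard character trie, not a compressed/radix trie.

Insert word by word; a character creates a node only if that edge doesn't already exist:
  "yyywywyoxx" → 10 new (y, y, y, w, y, w, y, o, x, x)
  "ywxyoyo" → prefix "y" already present; 6 new (w, x, y, o, y, o)
  "yywywwxwy" → prefix "yy" already present; 7 new (w, y, w, w, x, w, y)
  "yyyoxoowx" → prefix "yyy" already present; 6 new (o, x, o, o, w, x)
  "yxwwyxx" → prefix "y" already present; 6 new (x, w, w, y, x, x)
  "ywoxxwy" → prefix "yw" already present; 5 new (o, x, x, w, y)
  "yyyxooyox" → prefix "yyy" already present; 6 new (x, o, o, y, o, x)
  "yoyxywoxo" → prefix "y" already present; 8 new (o, y, x, y, w, o, x, o)
  "yyoxwowx" → prefix "yy" already present; 6 new (o, x, w, o, w, x)
  "ywxw" → prefix "ywx" already present; 1 new (w)
  "yoo" → prefix "yo" already present; 1 new (o)
  "yx" → prefix "yx" already present; 0 new (none)
Total nodes = 10 + 6 + 7 + 6 + 6 + 5 + 6 + 8 + 6 + 1 + 1 + 0 = 62

62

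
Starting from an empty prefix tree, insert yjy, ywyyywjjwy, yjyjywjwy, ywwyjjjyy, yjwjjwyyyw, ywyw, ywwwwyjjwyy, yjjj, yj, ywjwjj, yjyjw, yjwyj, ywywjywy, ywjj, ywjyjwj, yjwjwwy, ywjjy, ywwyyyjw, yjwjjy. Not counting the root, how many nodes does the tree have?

Trace insertions, counting only characters that open a new branch:
  "yjy" → 3 new (y, j, y)
  "ywyyywjjwy" → prefix "y" already present; 9 new (w, y, y, y, w, j, j, w, y)
  "yjyjywjwy" → prefix "yjy" already present; 6 new (j, y, w, j, w, y)
  "ywwyjjjyy" → prefix "yw" already present; 7 new (w, y, j, j, j, y, y)
  "yjwjjwyyyw" → prefix "yj" already present; 8 new (w, j, j, w, y, y, y, w)
  "ywyw" → prefix "ywy" already present; 1 new (w)
  "ywwwwyjjwyy" → prefix "yww" already present; 8 new (w, w, y, j, j, w, y, y)
  "yjjj" → prefix "yj" already present; 2 new (j, j)
  "yj" → prefix "yj" already present; 0 new (none)
  "ywjwjj" → prefix "yw" already present; 4 new (j, w, j, j)
  "yjyjw" → prefix "yjyj" already present; 1 new (w)
  "yjwyj" → prefix "yjw" already present; 2 new (y, j)
  "ywywjywy" → prefix "ywyw" already present; 4 new (j, y, w, y)
  "ywjj" → prefix "ywj" already present; 1 new (j)
  "ywjyjwj" → prefix "ywj" already present; 4 new (y, j, w, j)
  "yjwjwwy" → prefix "yjwj" already present; 3 new (w, w, y)
  "ywjjy" → prefix "ywjj" already present; 1 new (y)
  "ywwyyyjw" → prefix "ywwy" already present; 4 new (y, y, j, w)
  "yjwjjy" → prefix "yjwjj" already present; 1 new (y)
Total nodes = 3 + 9 + 6 + 7 + 8 + 1 + 8 + 2 + 0 + 4 + 1 + 2 + 4 + 1 + 4 + 3 + 1 + 4 + 1 = 69

69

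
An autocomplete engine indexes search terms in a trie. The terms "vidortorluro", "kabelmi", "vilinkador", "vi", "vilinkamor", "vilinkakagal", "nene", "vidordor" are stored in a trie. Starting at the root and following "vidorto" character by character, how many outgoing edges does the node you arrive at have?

1

Follow the path "vidorto" to its node, then look at its outgoing edges.
Distinct next characters after "vidorto": r.
That node has 1 child edge.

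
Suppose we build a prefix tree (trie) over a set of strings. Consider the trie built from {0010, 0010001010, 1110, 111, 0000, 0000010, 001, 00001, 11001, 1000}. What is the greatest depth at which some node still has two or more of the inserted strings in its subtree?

Equivalently: take the maximum, over all pairs, of their longest common prefix length.
e.g. "0000" and "0000010" share the prefix "0000" of length 4; no pair shares a longer one.
Longest shared-prefix length: 4

4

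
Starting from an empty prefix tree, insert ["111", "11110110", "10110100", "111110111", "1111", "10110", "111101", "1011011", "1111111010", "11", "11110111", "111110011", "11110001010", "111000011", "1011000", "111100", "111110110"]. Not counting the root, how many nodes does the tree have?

45

Insert word by word; a character creates a node only if that edge doesn't already exist:
  "111" → 3 new (1, 1, 1)
  "11110110" → prefix "111" already present; 5 new (1, 0, 1, 1, 0)
  "10110100" → prefix "1" already present; 7 new (0, 1, 1, 0, 1, 0, 0)
  "111110111" → prefix "1111" already present; 5 new (1, 0, 1, 1, 1)
  "1111" → prefix "1111" already present; 0 new (none)
  "10110" → prefix "10110" already present; 0 new (none)
  "111101" → prefix "111101" already present; 0 new (none)
  "1011011" → prefix "101101" already present; 1 new (1)
  "1111111010" → prefix "11111" already present; 5 new (1, 1, 0, 1, 0)
  "11" → prefix "11" already present; 0 new (none)
  "11110111" → prefix "1111011" already present; 1 new (1)
  "111110011" → prefix "111110" already present; 3 new (0, 1, 1)
  "11110001010" → prefix "11110" already present; 6 new (0, 0, 1, 0, 1, 0)
  "111000011" → prefix "111" already present; 6 new (0, 0, 0, 0, 1, 1)
  "1011000" → prefix "10110" already present; 2 new (0, 0)
  "111100" → prefix "111100" already present; 0 new (none)
  "111110110" → prefix "11111011" already present; 1 new (0)
Total nodes = 3 + 5 + 7 + 5 + 0 + 0 + 0 + 1 + 5 + 0 + 1 + 3 + 6 + 6 + 2 + 0 + 1 = 45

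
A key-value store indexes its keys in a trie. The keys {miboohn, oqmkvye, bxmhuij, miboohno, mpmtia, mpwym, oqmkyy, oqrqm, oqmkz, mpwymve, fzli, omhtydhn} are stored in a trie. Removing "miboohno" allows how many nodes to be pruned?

1

After clearing the end-marker at "miboohno", prune upward until reaching a node still needed by another word.
The suffix "o" (1 node) is used only by "miboohno"; "miboohn" is itself a stored word, so pruning stops there.
Nodes removed: 1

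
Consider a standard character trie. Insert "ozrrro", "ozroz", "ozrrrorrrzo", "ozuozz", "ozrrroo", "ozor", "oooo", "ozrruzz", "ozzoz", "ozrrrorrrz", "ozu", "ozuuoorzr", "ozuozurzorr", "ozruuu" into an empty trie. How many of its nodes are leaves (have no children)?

11

Leaves are exactly the stored words that no other stored word extends.
Those words: "oooo", "ozor", "ozroz", "ozrrroo", "ozrrrorrrzo", "ozrruzz", "ozruuu", "ozuozurzorr", "ozuozz", "ozuuoorzr", "ozzoz"
Leaf count: 11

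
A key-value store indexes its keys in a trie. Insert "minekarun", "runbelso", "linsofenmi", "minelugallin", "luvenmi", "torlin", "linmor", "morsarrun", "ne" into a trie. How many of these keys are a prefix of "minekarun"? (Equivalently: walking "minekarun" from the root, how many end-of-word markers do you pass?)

Walk "minekarun" from the root; an end-of-word marker is hit whenever a stored word is a prefix of "minekarun".
Prefixes of the query that are stored words: "minekarun"
Count: 1

1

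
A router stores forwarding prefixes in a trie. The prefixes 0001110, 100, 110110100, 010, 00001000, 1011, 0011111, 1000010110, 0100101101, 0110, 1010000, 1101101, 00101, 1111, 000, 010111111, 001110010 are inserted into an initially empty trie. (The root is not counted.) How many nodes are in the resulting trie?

Count nodes per top-level branch (shared prefixes stored once):
  '0'-branch (000, 00001000, 0001110, 00101, 001110010, 0011111, 010, 0100101101, 010111111, 0110): 40 nodes
  '1'-branch (100, 1000010110, 1010000, 1011, 1101101, 110110100, 1111): 26 nodes
Sum: 66

66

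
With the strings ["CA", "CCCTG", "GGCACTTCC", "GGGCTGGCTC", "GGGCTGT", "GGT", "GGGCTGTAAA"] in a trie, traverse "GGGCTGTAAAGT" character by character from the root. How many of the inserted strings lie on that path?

2

Walk "GGGCTGTAAAGT" from the root; an end-of-word marker is hit whenever a stored word is a prefix of "GGGCTGTAAAGT".
Prefixes of the query that are stored words: "GGGCTGT", "GGGCTGTAAA"
Count: 2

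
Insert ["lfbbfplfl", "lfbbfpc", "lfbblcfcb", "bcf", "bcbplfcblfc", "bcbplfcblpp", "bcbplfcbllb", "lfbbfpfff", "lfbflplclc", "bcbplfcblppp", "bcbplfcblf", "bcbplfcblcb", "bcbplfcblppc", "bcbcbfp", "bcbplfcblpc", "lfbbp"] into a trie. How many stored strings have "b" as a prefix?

10

Filter for entries beginning with "b":
Matches: "bcbcbfp", "bcbplfcblcb", "bcbplfcblf", "bcbplfcblfc", "bcbplfcbllb", "bcbplfcblpc", "bcbplfcblpp", "bcbplfcblppc", "bcbplfcblppp", "bcf"
Count: 10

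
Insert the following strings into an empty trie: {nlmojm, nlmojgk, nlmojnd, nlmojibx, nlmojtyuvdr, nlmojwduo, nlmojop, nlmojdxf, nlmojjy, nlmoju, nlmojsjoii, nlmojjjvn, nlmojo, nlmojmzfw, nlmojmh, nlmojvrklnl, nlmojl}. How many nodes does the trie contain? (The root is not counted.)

Insert word by word; a character creates a node only if that edge doesn't already exist:
  "nlmojm" → 6 new (n, l, m, o, j, m)
  "nlmojgk" → prefix "nlmoj" already present; 2 new (g, k)
  "nlmojnd" → prefix "nlmoj" already present; 2 new (n, d)
  "nlmojibx" → prefix "nlmoj" already present; 3 new (i, b, x)
  "nlmojtyuvdr" → prefix "nlmoj" already present; 6 new (t, y, u, v, d, r)
  "nlmojwduo" → prefix "nlmoj" already present; 4 new (w, d, u, o)
  "nlmojop" → prefix "nlmoj" already present; 2 new (o, p)
  "nlmojdxf" → prefix "nlmoj" already present; 3 new (d, x, f)
  "nlmojjy" → prefix "nlmoj" already present; 2 new (j, y)
  "nlmoju" → prefix "nlmoj" already present; 1 new (u)
  "nlmojsjoii" → prefix "nlmoj" already present; 5 new (s, j, o, i, i)
  "nlmojjjvn" → prefix "nlmojj" already present; 3 new (j, v, n)
  "nlmojo" → prefix "nlmojo" already present; 0 new (none)
  "nlmojmzfw" → prefix "nlmojm" already present; 3 new (z, f, w)
  "nlmojmh" → prefix "nlmojm" already present; 1 new (h)
  "nlmojvrklnl" → prefix "nlmoj" already present; 6 new (v, r, k, l, n, l)
  "nlmojl" → prefix "nlmoj" already present; 1 new (l)
Total nodes = 6 + 2 + 2 + 3 + 6 + 4 + 2 + 3 + 2 + 1 + 5 + 3 + 0 + 3 + 1 + 6 + 1 = 50

50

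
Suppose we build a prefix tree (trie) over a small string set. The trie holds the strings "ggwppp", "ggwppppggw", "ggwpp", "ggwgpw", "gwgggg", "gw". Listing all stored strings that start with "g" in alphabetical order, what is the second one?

Filter for "g…" and sort: "ggwgpw", "ggwpp", "ggwppp", "ggwppppggw", "gw", "gwgggg"
Position 2: ggwpp

ggwpp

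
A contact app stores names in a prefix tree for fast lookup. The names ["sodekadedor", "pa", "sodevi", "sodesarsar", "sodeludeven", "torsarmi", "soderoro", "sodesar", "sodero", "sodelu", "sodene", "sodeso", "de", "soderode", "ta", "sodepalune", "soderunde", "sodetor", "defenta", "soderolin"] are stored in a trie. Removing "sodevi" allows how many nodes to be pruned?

After clearing the end-marker at "sodevi", prune upward until reaching a node still needed by another word.
The suffix "vi" (2 nodes) is used only by "sodevi"; the node for "sode" still has the child "k", so pruning stops there.
Nodes removed: 2

2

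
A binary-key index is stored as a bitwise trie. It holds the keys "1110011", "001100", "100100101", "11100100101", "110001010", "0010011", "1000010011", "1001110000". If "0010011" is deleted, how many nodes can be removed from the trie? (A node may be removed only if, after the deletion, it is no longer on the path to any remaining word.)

A node on "0010011"'s path can go only if nothing else ends at it or branches off below it.
The suffix "0011" (4 nodes) is used only by "0010011"; the node for "001" still has the child "1", so pruning stops there.
Nodes removed: 4

4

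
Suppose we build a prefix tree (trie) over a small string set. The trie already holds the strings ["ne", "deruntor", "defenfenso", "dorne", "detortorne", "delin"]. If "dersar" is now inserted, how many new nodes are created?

The longest prefix of "dersar" already in the trie is "der" (length 3).
New nodes needed: |"dersar"| − 3 = 6 − 3 = 3.

3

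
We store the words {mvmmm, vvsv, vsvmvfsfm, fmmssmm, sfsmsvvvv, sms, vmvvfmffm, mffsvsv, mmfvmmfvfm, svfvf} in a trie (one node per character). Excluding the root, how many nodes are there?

62

Trace insertions, counting only characters that open a new branch:
  "mvmmm" → 5 new (m, v, m, m, m)
  "vvsv" → 4 new (v, v, s, v)
  "vsvmvfsfm" → prefix "v" already present; 8 new (s, v, m, v, f, s, f, m)
  "fmmssmm" → 7 new (f, m, m, s, s, m, m)
  "sfsmsvvvv" → 9 new (s, f, s, m, s, v, v, v, v)
  "sms" → prefix "s" already present; 2 new (m, s)
  "vmvvfmffm" → prefix "v" already present; 8 new (m, v, v, f, m, f, f, m)
  "mffsvsv" → prefix "m" already present; 6 new (f, f, s, v, s, v)
  "mmfvmmfvfm" → prefix "m" already present; 9 new (m, f, v, m, m, f, v, f, m)
  "svfvf" → prefix "s" already present; 4 new (v, f, v, f)
Total nodes = 5 + 4 + 8 + 7 + 9 + 2 + 8 + 6 + 9 + 4 = 62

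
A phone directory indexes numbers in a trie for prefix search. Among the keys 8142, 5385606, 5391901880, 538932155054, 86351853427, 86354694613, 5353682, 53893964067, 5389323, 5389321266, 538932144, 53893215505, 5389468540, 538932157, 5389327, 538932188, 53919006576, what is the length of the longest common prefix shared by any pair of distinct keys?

The deepest shared node is where two words last agree before diverging.
e.g. "53893215505" and "538932155054" share the prefix "53893215505" of length 11; no pair shares a longer one.
Longest shared-prefix length: 11

11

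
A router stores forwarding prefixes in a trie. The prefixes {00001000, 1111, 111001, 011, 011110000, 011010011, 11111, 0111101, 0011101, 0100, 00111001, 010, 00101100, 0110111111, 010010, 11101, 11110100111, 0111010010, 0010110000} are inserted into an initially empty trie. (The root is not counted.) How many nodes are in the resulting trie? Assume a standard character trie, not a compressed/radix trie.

Trace insertions, counting only characters that open a new branch:
  "00001000" → 8 new (0, 0, 0, 0, 1, 0, 0, 0)
  "1111" → 4 new (1, 1, 1, 1)
  "111001" → prefix "111" already present; 3 new (0, 0, 1)
  "011" → prefix "0" already present; 2 new (1, 1)
  "011110000" → prefix "011" already present; 6 new (1, 1, 0, 0, 0, 0)
  "011010011" → prefix "011" already present; 6 new (0, 1, 0, 0, 1, 1)
  "11111" → prefix "1111" already present; 1 new (1)
  "0111101" → prefix "011110" already present; 1 new (1)
  "0011101" → prefix "00" already present; 5 new (1, 1, 1, 0, 1)
  "0100" → prefix "01" already present; 2 new (0, 0)
  "00111001" → prefix "001110" already present; 2 new (0, 1)
  "010" → prefix "010" already present; 0 new (none)
  "00101100" → prefix "001" already present; 5 new (0, 1, 1, 0, 0)
  "0110111111" → prefix "01101" already present; 5 new (1, 1, 1, 1, 1)
  "010010" → prefix "0100" already present; 2 new (1, 0)
  "11101" → prefix "1110" already present; 1 new (1)
  "11110100111" → prefix "1111" already present; 7 new (0, 1, 0, 0, 1, 1, 1)
  "0111010010" → prefix "0111" already present; 6 new (0, 1, 0, 0, 1, 0)
  "0010110000" → prefix "00101100" already present; 2 new (0, 0)
Total nodes = 8 + 4 + 3 + 2 + 6 + 6 + 1 + 1 + 5 + 2 + 2 + 0 + 5 + 5 + 2 + 1 + 7 + 6 + 2 = 68

68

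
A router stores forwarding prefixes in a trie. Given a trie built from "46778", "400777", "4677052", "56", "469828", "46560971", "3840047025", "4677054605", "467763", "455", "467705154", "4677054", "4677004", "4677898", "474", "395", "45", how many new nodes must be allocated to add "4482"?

"4" is already a path in the trie; the remaining "482" must be added.
So 4 − 1 = 3 new nodes.

3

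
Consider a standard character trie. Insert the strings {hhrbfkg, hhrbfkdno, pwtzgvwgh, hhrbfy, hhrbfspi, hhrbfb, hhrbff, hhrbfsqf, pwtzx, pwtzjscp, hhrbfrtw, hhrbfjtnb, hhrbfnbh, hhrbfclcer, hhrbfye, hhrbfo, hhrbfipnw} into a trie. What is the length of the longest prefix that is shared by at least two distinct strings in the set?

Equivalently: take the maximum, over all pairs, of their longest common prefix length.
"hhrbfkdno" and "hhrbfkg" agree on "hhrbfk" (6 characters) before diverging; nothing deeper is shared.
Longest shared-prefix length: 6

6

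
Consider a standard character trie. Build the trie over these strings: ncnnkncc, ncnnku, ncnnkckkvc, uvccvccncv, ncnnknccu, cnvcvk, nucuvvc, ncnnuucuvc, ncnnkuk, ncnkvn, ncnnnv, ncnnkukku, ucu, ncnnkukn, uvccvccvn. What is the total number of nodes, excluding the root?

For each word, the new-node count is its length minus the longest prefix already in the trie:
  "ncnnkncc" → 8 new (n, c, n, n, k, n, c, c)
  "ncnnku" → prefix "ncnnk" already present; 1 new (u)
  "ncnnkckkvc" → prefix "ncnnk" already present; 5 new (c, k, k, v, c)
  "uvccvccncv" → 10 new (u, v, c, c, v, c, c, n, c, v)
  "ncnnknccu" → prefix "ncnnkncc" already present; 1 new (u)
  "cnvcvk" → 6 new (c, n, v, c, v, k)
  "nucuvvc" → prefix "n" already present; 6 new (u, c, u, v, v, c)
  "ncnnuucuvc" → prefix "ncnn" already present; 6 new (u, u, c, u, v, c)
  "ncnnkuk" → prefix "ncnnku" already present; 1 new (k)
  "ncnkvn" → prefix "ncn" already present; 3 new (k, v, n)
  "ncnnnv" → prefix "ncnn" already present; 2 new (n, v)
  "ncnnkukku" → prefix "ncnnkuk" already present; 2 new (k, u)
  "ucu" → prefix "u" already present; 2 new (c, u)
  "ncnnkukn" → prefix "ncnnkuk" already present; 1 new (n)
  "uvccvccvn" → prefix "uvccvcc" already present; 2 new (v, n)
Total nodes = 8 + 1 + 5 + 10 + 1 + 6 + 6 + 6 + 1 + 3 + 2 + 2 + 2 + 1 + 2 = 56

56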